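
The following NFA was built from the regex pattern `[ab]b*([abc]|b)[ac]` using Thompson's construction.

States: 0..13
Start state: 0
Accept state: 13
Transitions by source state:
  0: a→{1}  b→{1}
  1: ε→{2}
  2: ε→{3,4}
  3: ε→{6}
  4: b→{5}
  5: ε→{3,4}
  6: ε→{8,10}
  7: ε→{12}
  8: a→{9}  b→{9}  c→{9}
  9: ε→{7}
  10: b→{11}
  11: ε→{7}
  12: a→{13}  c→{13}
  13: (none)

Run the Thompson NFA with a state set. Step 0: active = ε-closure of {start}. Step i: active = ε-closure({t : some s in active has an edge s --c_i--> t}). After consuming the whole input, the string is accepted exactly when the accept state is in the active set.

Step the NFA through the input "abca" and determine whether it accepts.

start: ε-closure({0}) = {0}
'a' @ 1: {1,2,3,4,6,8,10}
'b' @ 2: {3,4,5,6,7,8,9,10,11,12}
'c' @ 3: {7,9,12,13}  [accepting]
'a' @ 4: {13}  [accepting]
end set {13} — state 13 in

Answer: ACCEPT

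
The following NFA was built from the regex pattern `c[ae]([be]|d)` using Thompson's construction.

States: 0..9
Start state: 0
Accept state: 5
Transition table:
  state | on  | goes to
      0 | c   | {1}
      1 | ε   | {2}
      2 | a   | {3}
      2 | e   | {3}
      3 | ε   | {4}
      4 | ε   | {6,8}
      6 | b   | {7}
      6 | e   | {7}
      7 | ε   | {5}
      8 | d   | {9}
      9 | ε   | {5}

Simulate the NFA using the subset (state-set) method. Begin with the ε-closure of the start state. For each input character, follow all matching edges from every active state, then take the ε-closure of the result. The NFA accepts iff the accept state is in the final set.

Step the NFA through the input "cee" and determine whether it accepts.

Answer: ACCEPT

Trace:
S₀ = ε-closure({0}) = {0}
'c' @ 1: {1,2}
'e' @ 2: {3,4,6,8}
'e' @ 3: {5,7}  ✓accept
final: {5,7}; accept 5 in set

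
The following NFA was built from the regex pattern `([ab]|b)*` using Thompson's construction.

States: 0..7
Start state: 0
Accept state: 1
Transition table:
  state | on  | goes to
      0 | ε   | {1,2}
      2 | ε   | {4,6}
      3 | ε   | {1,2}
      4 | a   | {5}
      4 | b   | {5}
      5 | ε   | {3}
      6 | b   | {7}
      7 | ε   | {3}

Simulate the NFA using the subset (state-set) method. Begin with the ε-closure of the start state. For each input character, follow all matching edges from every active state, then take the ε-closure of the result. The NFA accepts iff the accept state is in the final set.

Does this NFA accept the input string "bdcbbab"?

Answer: REJECT

Derivation:
start: ε-closure({0}) = {0,1,2,4,6}
'b' @ 1: {1,2,3,4,5,6,7}  (accept∈set)
'd' @ 2: {}  — dead — no transitions
rest 'cbbab' ignored (set empty)
end set {} — state 1 not in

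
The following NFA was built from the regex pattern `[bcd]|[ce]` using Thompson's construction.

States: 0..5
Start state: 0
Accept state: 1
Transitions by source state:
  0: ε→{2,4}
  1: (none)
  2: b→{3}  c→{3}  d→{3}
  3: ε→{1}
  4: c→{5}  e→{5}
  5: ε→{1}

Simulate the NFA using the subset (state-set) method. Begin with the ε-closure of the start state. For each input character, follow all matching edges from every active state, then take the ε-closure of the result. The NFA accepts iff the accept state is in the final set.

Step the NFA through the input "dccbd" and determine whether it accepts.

initial (ε-close {0}): {0,2,4}
'd' @ 1: {1,3}  ✓accept
'c' @ 2: {}  — dead — no transitions
rest 'cbd' ignored (set empty)
end set {} — state 1 not in

Answer: REJECT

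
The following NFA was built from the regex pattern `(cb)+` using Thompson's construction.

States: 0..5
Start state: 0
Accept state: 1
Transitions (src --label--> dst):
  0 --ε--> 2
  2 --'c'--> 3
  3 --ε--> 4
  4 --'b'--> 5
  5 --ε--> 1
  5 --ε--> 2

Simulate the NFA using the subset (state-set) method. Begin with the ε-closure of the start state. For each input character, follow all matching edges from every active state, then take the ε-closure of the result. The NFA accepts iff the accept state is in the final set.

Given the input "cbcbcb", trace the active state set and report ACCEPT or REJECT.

start: ε-closure({0}) = {0,2}
'c' @ 1: {3,4}
'b' @ 2: {1,2,5}  (accept∈set)
'c' @ 3: {3,4}
'b' @ 4: {1,2,5}  (accept∈set)
'c' @ 5: {3,4}
'b' @ 6: {1,2,5}  (accept∈set)
end set {1,2,5} — state 1 in

Answer: ACCEPT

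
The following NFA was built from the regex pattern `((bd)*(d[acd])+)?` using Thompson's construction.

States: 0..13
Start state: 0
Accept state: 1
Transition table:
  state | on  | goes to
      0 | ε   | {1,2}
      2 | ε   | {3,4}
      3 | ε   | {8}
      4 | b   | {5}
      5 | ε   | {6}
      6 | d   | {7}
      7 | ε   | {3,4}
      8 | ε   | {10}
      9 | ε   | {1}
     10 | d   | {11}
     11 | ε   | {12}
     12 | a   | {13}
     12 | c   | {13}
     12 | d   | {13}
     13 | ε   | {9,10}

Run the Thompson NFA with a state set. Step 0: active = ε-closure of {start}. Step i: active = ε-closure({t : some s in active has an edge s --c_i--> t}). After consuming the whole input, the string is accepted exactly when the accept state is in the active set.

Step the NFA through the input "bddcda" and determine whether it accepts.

Answer: ACCEPT

Trace:
S₀ = ε-closure({0}) = {0,1,2,3,4,8,10}
'b' @ 1: {5,6}
'd' @ 2: {3,4,7,8,10}
'd' @ 3: {11,12}
'c' @ 4: {1,9,10,13}  [accepting]
'd' @ 5: {11,12}
'a' @ 6: {1,9,10,13}  [accepting]
after full input: {1,9,10,13}  (accept=1 in)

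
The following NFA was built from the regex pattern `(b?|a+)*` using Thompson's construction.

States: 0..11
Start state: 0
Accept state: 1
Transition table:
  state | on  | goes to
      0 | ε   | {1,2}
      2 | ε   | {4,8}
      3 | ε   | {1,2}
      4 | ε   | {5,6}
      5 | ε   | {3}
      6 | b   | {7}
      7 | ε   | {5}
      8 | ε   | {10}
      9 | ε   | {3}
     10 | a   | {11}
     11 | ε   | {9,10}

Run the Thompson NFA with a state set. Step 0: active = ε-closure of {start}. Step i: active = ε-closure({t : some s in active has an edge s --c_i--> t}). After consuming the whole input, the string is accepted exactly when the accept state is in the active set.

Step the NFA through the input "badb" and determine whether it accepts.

Answer: REJECT

Trace:
S₀ = ε-closure({0}) = {0,1,2,3,4,5,6,8,10}
'b' @ 1: {1,2,3,4,5,6,7,8,10}  [accepting]
'a' @ 2: {1,2,3,4,5,6,8,9,10,11}  [accepting]
'd' @ 3: {}  — state set empty
rest 'b' ignored (set empty)
end set {} — state 1 not in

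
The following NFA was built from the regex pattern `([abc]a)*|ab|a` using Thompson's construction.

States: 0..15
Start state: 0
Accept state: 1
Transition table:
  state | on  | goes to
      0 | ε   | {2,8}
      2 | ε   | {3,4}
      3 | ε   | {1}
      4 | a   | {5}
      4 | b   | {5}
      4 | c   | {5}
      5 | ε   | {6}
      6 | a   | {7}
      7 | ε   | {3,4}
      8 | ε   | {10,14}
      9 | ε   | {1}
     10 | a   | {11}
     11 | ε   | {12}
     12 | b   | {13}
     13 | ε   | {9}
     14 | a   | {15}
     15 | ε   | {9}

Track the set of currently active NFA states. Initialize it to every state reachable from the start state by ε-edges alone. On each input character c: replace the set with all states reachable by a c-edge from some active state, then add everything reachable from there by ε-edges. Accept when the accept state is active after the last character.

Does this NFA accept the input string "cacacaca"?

S₀ = ε-closure({0}) = {0,1,2,3,4,8,10,14}
'c' @ 1: {5,6}
'a' @ 2: {1,3,4,7}  (accept∈set)
'c' @ 3: {5,6}
'a' @ 4: {1,3,4,7}  (accept∈set)
'c' @ 5: {5,6}
'a' @ 6: {1,3,4,7}  (accept∈set)
'c' @ 7: {5,6}
'a' @ 8: {1,3,4,7}  (accept∈set)
final: {1,3,4,7}; accept 1 in set

Answer: ACCEPT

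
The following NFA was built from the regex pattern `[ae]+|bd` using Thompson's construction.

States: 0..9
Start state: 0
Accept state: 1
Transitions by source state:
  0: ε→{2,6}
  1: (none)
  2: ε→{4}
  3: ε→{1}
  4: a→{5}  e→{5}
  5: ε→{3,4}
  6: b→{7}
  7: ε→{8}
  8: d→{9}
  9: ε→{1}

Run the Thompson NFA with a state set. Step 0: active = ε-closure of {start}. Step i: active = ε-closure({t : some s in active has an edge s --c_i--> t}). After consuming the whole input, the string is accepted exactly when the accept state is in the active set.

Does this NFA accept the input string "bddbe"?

start: ε-closure({0}) = {0,2,4,6}
'b' @ 1: {7,8}
'd' @ 2: {1,9}  ✓accept
'd' @ 3: {}  — no active states
rest 'be' ignored (set empty)
after full input: {}  (accept=1 not in)

Answer: REJECT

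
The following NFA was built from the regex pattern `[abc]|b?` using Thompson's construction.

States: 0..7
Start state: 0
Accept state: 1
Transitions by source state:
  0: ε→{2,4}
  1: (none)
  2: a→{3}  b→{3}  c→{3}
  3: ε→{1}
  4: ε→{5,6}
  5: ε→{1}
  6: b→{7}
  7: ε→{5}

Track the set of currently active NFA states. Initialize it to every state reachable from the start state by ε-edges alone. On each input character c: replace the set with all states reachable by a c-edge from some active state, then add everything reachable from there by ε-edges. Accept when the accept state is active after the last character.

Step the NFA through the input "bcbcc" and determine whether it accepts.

start: ε-closure({0}) = {0,1,2,4,5,6}
'b' @ 1: {1,3,5,7}  (accept∈set)
'c' @ 2: {}  — dead — no transitions
rest 'bcc' ignored (set empty)
after full input: {}  (accept=1 not in)

Answer: REJECT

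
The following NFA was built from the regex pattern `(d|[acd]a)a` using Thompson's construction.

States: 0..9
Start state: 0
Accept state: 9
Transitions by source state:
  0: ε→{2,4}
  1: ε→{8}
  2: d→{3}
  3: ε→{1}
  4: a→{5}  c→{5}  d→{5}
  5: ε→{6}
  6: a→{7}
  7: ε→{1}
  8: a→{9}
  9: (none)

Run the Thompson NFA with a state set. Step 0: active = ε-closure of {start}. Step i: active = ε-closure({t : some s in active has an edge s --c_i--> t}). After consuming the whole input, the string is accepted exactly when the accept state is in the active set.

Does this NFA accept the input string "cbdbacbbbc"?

S₀ = ε-closure({0}) = {0,2,4}
'c' @ 1: {5,6}
'b' @ 2: {}  — no active states
rest 'dbacbbbc' ignored (set empty)
end set {} — state 9 not in

Answer: REJECT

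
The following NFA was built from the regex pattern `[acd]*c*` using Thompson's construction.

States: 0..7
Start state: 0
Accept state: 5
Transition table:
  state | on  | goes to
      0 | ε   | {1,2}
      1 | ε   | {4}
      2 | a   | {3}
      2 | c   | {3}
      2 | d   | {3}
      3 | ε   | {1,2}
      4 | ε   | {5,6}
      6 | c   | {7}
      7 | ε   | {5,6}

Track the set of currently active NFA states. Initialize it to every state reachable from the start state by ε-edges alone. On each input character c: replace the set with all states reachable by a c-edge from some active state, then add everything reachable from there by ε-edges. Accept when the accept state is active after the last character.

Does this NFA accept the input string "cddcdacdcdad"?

start: ε-closure({0}) = {0,1,2,4,5,6}
'c' @ 1: {1,2,3,4,5,6,7}  [accepting]
'd' @ 2: {1,2,3,4,5,6}  [accepting]
'd' @ 3: {1,2,3,4,5,6}  [accepting]
'c' @ 4: {1,2,3,4,5,6,7}  [accepting]
'd' @ 5: {1,2,3,4,5,6}  [accepting]
'a' @ 6: {1,2,3,4,5,6}  [accepting]
'c' @ 7: {1,2,3,4,5,6,7}  [accepting]
'd' @ 8: {1,2,3,4,5,6}  [accepting]
'c' @ 9: {1,2,3,4,5,6,7}  [accepting]
'd' @ 10: {1,2,3,4,5,6}  [accepting]
'a' @ 11: {1,2,3,4,5,6}  [accepting]
'd' @ 12: {1,2,3,4,5,6}  [accepting]
end set {1,2,3,4,5,6} — state 5 in

Answer: ACCEPT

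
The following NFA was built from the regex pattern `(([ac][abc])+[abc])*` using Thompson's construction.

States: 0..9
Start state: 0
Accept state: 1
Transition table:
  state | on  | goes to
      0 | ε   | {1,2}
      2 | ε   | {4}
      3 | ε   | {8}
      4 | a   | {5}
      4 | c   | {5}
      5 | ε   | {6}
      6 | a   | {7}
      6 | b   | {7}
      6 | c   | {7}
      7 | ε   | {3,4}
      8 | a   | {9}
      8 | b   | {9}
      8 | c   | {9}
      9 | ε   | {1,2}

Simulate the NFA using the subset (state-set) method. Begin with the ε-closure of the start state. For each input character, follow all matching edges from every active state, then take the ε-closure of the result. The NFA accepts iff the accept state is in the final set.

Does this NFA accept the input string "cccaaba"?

start: ε-closure({0}) = {0,1,2,4}
'c' @ 1: {5,6}
'c' @ 2: {3,4,7,8}
'c' @ 3: {1,2,4,5,6,9}  ✓accept
'a' @ 4: {3,4,5,6,7,8}
'a' @ 5: {1,2,3,4,5,6,7,8,9}  ✓accept
'b' @ 6: {1,2,3,4,7,8,9}  ✓accept
'a' @ 7: {1,2,4,5,6,9}  ✓accept
final: {1,2,4,5,6,9}; accept 1 in set

Answer: ACCEPT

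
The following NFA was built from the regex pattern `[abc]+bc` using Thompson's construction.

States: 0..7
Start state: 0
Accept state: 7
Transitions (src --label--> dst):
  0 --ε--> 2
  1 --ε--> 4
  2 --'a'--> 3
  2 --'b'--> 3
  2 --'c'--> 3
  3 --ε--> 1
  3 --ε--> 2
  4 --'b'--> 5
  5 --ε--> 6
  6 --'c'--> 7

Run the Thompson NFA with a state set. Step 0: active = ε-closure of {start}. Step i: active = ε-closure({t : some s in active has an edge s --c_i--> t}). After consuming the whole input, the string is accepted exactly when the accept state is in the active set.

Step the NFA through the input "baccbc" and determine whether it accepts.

Answer: ACCEPT

Derivation:
start: ε-closure({0}) = {0,2}
'b' @ 1: {1,2,3,4}
'a' @ 2: {1,2,3,4}
'c' @ 3: {1,2,3,4}
'c' @ 4: {1,2,3,4}
'b' @ 5: {1,2,3,4,5,6}
'c' @ 6: {1,2,3,4,7}  ✓accept
after full input: {1,2,3,4,7}  (accept=7 in)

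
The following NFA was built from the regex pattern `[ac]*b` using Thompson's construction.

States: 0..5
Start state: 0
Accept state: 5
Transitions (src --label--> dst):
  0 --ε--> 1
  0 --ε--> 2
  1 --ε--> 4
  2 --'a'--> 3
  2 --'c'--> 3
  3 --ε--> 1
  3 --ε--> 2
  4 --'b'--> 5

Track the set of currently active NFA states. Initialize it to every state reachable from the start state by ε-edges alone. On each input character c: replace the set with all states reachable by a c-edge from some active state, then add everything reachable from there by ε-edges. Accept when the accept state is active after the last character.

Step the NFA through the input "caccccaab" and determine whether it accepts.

Answer: ACCEPT

Derivation:
initial (ε-close {0}): {0,1,2,4}
'c' @ 1: {1,2,3,4}
'a' @ 2: {1,2,3,4}
'c' @ 3: {1,2,3,4}
'c' @ 4: {1,2,3,4}
'c' @ 5: {1,2,3,4}
'c' @ 6: {1,2,3,4}
'a' @ 7: {1,2,3,4}
'a' @ 8: {1,2,3,4}
'b' @ 9: {5}  [accepting]
end set {5} — state 5 in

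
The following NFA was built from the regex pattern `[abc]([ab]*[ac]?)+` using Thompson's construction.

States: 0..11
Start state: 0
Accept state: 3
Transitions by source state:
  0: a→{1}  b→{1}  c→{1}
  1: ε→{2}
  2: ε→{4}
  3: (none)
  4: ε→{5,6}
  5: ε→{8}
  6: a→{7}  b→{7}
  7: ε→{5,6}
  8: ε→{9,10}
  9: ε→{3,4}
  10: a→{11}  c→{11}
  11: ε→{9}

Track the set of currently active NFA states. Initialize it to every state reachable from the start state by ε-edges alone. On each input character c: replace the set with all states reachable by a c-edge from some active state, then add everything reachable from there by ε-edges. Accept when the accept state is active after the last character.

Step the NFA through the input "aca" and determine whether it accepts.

Answer: ACCEPT

Trace:
initial (ε-close {0}): {0}
'a' @ 1: {1,2,3,4,5,6,8,9,10}  ✓accept
'c' @ 2: {3,4,5,6,8,9,10,11}  ✓accept
'a' @ 3: {3,4,5,6,7,8,9,10,11}  ✓accept
final: {3,4,5,6,7,8,9,10,11}; accept 3 in set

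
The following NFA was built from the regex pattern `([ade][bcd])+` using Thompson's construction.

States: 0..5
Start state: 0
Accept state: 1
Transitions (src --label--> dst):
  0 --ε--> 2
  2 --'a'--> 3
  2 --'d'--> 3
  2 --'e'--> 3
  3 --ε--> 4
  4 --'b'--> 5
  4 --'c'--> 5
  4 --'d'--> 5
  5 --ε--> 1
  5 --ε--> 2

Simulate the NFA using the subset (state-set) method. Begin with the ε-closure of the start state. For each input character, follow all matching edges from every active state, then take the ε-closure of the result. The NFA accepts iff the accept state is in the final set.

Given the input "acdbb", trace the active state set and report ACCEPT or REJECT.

initial (ε-close {0}): {0,2}
'a' @ 1: {3,4}
'c' @ 2: {1,2,5}  ✓accept
'd' @ 3: {3,4}
'b' @ 4: {1,2,5}  ✓accept
'b' @ 5: {}  — no active states
final: {}; accept 1 not in set

Answer: REJECT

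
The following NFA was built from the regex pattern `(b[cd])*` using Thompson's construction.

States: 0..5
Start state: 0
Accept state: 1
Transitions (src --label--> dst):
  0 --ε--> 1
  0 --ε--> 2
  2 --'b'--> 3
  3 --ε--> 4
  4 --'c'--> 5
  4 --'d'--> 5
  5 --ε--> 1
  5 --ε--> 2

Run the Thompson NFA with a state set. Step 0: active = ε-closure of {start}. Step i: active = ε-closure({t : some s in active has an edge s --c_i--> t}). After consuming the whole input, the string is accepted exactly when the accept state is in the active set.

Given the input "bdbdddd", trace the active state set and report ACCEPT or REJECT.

start: ε-closure({0}) = {0,1,2}
'b' @ 1: {3,4}
'd' @ 2: {1,2,5}  ✓accept
'b' @ 3: {3,4}
'd' @ 4: {1,2,5}  ✓accept
'd' @ 5: {}  — no active states
rest 'dd' ignored (set empty)
after full input: {}  (accept=1 not in)

Answer: REJECT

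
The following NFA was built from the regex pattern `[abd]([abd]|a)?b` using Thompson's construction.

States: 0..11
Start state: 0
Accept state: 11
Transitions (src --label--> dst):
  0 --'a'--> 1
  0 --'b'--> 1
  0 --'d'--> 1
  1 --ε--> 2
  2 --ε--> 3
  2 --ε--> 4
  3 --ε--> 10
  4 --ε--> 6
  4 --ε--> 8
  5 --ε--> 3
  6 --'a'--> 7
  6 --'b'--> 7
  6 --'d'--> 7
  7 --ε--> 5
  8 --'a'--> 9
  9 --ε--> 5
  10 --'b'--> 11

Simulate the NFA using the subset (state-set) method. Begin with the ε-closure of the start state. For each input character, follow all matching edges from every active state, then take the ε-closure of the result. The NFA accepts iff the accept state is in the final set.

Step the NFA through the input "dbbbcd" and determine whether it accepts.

S₀ = ε-closure({0}) = {0}
'd' @ 1: {1,2,3,4,6,8,10}
'b' @ 2: {3,5,7,10,11}  (accept∈set)
'b' @ 3: {11}  (accept∈set)
'b' @ 4: {}  — state set empty
rest 'cd' ignored (set empty)
final: {}; accept 11 not in set

Answer: REJECT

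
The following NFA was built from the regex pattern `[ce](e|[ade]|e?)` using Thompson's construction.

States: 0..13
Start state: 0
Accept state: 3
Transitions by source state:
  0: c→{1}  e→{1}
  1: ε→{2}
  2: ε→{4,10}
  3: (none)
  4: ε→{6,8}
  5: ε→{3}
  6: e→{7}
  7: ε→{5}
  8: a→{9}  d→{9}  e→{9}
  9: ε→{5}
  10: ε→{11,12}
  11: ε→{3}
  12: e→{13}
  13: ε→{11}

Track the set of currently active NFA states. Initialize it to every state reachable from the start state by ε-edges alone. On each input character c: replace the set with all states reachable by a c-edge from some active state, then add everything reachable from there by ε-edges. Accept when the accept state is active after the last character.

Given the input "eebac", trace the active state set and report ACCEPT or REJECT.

start: ε-closure({0}) = {0}
'e' @ 1: {1,2,3,4,6,8,10,11,12}  (accept∈set)
'e' @ 2: {3,5,7,9,11,13}  (accept∈set)
'b' @ 3: {}  — state set empty
rest 'ac' ignored (set empty)
end set {} — state 3 not in

Answer: REJECT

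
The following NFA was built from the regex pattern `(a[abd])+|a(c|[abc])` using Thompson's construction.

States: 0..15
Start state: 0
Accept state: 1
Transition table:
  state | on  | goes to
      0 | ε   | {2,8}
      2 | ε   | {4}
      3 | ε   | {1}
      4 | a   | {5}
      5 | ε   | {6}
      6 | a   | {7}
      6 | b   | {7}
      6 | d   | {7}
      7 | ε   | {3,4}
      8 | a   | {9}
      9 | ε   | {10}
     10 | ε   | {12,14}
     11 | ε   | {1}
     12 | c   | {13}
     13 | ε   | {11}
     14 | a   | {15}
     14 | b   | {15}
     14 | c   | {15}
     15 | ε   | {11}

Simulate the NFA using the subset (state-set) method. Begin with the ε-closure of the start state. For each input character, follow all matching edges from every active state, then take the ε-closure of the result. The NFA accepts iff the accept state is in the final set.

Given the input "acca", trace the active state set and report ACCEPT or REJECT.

Answer: REJECT

Trace:
start: ε-closure({0}) = {0,2,4,8}
'a' @ 1: {5,6,9,10,12,14}
'c' @ 2: {1,11,13,15}  [accepting]
'c' @ 3: {}  — dead — no transitions
rest 'a' ignored (set empty)
final: {}; accept 1 not in set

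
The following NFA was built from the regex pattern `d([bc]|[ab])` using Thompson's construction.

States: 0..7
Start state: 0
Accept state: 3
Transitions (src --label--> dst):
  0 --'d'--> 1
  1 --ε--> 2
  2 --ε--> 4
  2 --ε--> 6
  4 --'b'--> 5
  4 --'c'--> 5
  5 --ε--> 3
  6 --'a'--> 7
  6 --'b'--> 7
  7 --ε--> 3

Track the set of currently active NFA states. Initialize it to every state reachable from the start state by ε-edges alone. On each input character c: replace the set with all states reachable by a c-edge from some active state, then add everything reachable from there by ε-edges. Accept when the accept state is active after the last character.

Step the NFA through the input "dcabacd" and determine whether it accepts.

S₀ = ε-closure({0}) = {0}
'd' @ 1: {1,2,4,6}
'c' @ 2: {3,5}  ✓accept
'a' @ 3: {}  — state set empty
rest 'bacd' ignored (set empty)
after full input: {}  (accept=3 not in)

Answer: REJECT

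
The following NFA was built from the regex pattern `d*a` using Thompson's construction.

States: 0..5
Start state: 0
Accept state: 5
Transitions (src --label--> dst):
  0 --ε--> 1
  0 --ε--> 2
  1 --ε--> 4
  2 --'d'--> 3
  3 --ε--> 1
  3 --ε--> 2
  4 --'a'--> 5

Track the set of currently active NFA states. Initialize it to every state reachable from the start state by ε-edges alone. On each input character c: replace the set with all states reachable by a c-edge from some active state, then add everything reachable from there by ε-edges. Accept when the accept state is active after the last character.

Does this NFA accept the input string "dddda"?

Answer: ACCEPT

Trace:
initial (ε-close {0}): {0,1,2,4}
'd' @ 1: {1,2,3,4}
'd' @ 2: {1,2,3,4}
'd' @ 3: {1,2,3,4}
'd' @ 4: {1,2,3,4}
'a' @ 5: {5}  ✓accept
after full input: {5}  (accept=5 in)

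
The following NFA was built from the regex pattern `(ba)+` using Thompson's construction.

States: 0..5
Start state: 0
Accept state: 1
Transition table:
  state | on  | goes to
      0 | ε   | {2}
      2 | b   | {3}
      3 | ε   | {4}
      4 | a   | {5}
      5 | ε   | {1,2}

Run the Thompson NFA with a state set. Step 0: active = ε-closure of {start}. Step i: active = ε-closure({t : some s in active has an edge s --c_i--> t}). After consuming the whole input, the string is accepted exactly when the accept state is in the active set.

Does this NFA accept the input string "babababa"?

Answer: ACCEPT

Trace:
S₀ = ε-closure({0}) = {0,2}
'b' @ 1: {3,4}
'a' @ 2: {1,2,5}  [accepting]
'b' @ 3: {3,4}
'a' @ 4: {1,2,5}  [accepting]
'b' @ 5: {3,4}
'a' @ 6: {1,2,5}  [accepting]
'b' @ 7: {3,4}
'a' @ 8: {1,2,5}  [accepting]
end set {1,2,5} — state 1 in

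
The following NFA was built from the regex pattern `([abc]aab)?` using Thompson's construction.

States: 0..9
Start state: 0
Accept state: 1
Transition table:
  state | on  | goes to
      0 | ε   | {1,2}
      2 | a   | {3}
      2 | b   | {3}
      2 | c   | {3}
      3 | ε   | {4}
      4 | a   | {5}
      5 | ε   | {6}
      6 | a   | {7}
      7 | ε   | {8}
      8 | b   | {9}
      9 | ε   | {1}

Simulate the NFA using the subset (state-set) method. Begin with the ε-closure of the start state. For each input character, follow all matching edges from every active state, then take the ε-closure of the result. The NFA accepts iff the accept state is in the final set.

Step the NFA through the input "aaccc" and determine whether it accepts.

Answer: REJECT

Steps:
S₀ = ε-closure({0}) = {0,1,2}
'a' @ 1: {3,4}
'a' @ 2: {5,6}
'c' @ 3: {}  — dead — no transitions
rest 'cc' ignored (set empty)
final: {}; accept 1 not in set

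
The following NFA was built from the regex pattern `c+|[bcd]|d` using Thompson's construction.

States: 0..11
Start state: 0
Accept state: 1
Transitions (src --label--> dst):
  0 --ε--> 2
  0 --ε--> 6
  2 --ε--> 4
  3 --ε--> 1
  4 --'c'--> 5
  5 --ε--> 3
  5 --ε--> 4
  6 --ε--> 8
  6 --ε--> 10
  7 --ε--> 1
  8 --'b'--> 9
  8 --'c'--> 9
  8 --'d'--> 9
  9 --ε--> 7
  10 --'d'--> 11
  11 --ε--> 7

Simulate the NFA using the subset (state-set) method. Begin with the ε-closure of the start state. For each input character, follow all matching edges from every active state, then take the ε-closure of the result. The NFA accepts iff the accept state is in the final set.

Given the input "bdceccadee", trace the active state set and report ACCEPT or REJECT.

start: ε-closure({0}) = {0,2,4,6,8,10}
'b' @ 1: {1,7,9}  ✓accept
'd' @ 2: {}  — state set empty
rest 'ceccadee' ignored (set empty)
final: {}; accept 1 not in set

Answer: REJECT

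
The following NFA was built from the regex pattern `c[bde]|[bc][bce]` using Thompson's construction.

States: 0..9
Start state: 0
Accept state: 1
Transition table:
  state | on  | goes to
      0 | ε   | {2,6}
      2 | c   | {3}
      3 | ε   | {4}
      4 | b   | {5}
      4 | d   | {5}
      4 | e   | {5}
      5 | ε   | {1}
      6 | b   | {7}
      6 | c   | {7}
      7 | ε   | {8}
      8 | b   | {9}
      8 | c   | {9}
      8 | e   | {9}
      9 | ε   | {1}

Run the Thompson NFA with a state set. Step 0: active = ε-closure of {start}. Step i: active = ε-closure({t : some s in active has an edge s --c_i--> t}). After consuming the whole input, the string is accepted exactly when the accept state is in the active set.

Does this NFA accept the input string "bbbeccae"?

Answer: REJECT

Derivation:
S₀ = ε-closure({0}) = {0,2,6}
'b' @ 1: {7,8}
'b' @ 2: {1,9}  ✓accept
'b' @ 3: {}  — no active states
rest 'eccae' ignored (set empty)
after full input: {}  (accept=1 not in)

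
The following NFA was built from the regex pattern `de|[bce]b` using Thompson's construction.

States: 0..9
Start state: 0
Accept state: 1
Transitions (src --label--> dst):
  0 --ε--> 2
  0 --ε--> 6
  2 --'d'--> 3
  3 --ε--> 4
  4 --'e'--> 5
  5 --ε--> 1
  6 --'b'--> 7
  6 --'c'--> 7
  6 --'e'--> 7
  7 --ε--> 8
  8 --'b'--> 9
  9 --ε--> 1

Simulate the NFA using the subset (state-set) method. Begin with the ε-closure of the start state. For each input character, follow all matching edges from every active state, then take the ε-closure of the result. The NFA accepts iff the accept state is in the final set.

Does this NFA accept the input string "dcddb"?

start: ε-closure({0}) = {0,2,6}
'd' @ 1: {3,4}
'c' @ 2: {}  — state set empty
rest 'ddb' ignored (set empty)
end set {} — state 1 not in

Answer: REJECT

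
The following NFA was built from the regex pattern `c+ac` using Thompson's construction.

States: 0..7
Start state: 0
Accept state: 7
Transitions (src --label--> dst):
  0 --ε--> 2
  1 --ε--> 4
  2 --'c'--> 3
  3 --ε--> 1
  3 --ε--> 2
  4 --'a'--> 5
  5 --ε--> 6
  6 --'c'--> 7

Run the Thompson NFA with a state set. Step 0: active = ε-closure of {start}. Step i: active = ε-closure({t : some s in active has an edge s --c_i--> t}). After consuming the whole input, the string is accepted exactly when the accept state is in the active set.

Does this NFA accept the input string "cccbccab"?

start: ε-closure({0}) = {0,2}
'c' @ 1: {1,2,3,4}
'c' @ 2: {1,2,3,4}
'c' @ 3: {1,2,3,4}
'b' @ 4: {}  — no active states
rest 'ccab' ignored (set empty)
final: {}; accept 7 not in set

Answer: REJECT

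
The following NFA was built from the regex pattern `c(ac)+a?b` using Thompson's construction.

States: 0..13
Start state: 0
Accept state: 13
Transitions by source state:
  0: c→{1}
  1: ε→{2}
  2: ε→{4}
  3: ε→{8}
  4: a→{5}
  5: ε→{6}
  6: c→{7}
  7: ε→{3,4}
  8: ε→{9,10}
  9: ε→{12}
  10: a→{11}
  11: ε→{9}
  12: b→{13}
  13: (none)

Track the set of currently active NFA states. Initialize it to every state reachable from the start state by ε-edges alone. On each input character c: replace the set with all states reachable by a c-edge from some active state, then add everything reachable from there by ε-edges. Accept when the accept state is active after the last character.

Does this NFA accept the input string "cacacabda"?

Answer: REJECT

Derivation:
start: ε-closure({0}) = {0}
'c' @ 1: {1,2,4}
'a' @ 2: {5,6}
'c' @ 3: {3,4,7,8,9,10,12}
'a' @ 4: {5,6,9,11,12}
'c' @ 5: {3,4,7,8,9,10,12}
'a' @ 6: {5,6,9,11,12}
'b' @ 7: {13}  (accept∈set)
'd' @ 8: {}  — state set empty
rest 'a' ignored (set empty)
after full input: {}  (accept=13 not in)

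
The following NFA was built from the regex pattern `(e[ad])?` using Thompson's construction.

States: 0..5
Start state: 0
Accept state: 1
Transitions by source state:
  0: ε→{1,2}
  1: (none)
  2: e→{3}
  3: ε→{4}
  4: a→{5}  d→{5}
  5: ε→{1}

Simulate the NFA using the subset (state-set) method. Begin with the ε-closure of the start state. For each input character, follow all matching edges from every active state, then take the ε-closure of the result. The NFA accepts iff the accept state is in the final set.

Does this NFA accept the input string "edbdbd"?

initial (ε-close {0}): {0,1,2}
'e' @ 1: {3,4}
'd' @ 2: {1,5}  [accepting]
'b' @ 3: {}  — no active states
rest 'dbd' ignored (set empty)
end set {} — state 1 not in

Answer: REJECT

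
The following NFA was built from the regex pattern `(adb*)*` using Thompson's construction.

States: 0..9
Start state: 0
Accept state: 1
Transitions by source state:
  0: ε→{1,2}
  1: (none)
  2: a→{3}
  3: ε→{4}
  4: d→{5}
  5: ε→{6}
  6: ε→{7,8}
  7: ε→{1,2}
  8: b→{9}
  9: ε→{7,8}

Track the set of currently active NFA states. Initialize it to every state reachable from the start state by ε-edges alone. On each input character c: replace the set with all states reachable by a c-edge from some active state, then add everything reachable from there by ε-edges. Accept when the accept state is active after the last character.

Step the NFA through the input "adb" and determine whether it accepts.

initial (ε-close {0}): {0,1,2}
'a' @ 1: {3,4}
'd' @ 2: {1,2,5,6,7,8}  ✓accept
'b' @ 3: {1,2,7,8,9}  ✓accept
after full input: {1,2,7,8,9}  (accept=1 in)

Answer: ACCEPT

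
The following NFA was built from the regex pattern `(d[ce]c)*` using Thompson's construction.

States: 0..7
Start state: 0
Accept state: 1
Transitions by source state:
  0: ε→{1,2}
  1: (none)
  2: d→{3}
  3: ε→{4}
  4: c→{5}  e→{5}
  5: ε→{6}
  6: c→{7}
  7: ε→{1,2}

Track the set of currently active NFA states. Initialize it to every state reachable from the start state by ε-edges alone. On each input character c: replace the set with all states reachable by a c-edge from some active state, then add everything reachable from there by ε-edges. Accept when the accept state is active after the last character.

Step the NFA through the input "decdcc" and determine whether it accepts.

S₀ = ε-closure({0}) = {0,1,2}
'd' @ 1: {3,4}
'e' @ 2: {5,6}
'c' @ 3: {1,2,7}  ✓accept
'd' @ 4: {3,4}
'c' @ 5: {5,6}
'c' @ 6: {1,2,7}  ✓accept
end set {1,2,7} — state 1 in

Answer: ACCEPT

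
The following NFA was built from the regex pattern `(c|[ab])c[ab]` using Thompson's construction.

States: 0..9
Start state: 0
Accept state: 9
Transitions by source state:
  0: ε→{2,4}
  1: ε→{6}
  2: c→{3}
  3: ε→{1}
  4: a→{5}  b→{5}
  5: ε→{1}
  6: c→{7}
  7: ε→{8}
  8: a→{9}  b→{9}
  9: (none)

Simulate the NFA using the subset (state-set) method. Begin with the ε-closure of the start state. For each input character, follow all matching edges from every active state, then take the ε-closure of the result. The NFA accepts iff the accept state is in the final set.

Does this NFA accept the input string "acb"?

Answer: ACCEPT

Steps:
initial (ε-close {0}): {0,2,4}
'a' @ 1: {1,5,6}
'c' @ 2: {7,8}
'b' @ 3: {9}  ✓accept
after full input: {9}  (accept=9 in)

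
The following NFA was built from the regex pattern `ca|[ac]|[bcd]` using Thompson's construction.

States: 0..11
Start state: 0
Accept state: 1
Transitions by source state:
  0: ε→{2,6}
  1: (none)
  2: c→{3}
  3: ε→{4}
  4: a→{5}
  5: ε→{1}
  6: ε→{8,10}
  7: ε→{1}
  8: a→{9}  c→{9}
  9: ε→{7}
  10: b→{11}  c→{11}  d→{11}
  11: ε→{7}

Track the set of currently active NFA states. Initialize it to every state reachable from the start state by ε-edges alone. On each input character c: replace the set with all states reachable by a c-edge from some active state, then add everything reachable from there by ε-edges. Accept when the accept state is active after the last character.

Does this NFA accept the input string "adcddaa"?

start: ε-closure({0}) = {0,2,6,8,10}
'a' @ 1: {1,7,9}  ✓accept
'd' @ 2: {}  — state set empty
rest 'cddaa' ignored (set empty)
final: {}; accept 1 not in set

Answer: REJECT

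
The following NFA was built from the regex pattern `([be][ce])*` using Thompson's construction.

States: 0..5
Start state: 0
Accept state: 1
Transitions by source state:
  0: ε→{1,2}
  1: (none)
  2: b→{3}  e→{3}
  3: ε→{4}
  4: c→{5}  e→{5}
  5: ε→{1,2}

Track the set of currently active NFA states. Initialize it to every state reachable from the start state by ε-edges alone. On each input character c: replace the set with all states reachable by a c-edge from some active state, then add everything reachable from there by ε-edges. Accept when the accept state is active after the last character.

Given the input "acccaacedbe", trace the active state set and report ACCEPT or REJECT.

Answer: REJECT

Trace:
S₀ = ε-closure({0}) = {0,1,2}
'a' @ 1: {}  — dead — no transitions
rest 'cccaacedbe' ignored (set empty)
final: {}; accept 1 not in set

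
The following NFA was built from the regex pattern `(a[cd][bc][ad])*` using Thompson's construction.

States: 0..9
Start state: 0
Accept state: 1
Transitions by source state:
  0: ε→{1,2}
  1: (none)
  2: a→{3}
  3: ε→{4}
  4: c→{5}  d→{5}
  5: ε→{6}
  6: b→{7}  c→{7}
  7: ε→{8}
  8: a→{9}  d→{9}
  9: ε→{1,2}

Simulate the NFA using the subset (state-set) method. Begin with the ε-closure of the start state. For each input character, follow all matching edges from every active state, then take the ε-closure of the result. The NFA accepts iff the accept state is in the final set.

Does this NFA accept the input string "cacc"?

Answer: REJECT

Trace:
S₀ = ε-closure({0}) = {0,1,2}
'c' @ 1: {}  — no active states
rest 'acc' ignored (set empty)
after full input: {}  (accept=1 not in)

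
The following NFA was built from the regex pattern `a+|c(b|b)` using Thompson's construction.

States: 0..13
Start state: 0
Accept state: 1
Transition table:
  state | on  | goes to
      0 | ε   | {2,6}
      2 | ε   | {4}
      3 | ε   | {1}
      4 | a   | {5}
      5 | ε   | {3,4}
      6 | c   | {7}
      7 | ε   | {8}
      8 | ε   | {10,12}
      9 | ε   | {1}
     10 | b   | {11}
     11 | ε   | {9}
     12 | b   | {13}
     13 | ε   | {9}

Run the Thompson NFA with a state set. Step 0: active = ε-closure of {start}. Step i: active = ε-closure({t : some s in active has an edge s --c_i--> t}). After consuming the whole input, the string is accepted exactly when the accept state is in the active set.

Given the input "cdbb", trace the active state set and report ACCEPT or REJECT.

start: ε-closure({0}) = {0,2,4,6}
'c' @ 1: {7,8,10,12}
'd' @ 2: {}  — dead — no transitions
rest 'bb' ignored (set empty)
end set {} — state 1 not in

Answer: REJECT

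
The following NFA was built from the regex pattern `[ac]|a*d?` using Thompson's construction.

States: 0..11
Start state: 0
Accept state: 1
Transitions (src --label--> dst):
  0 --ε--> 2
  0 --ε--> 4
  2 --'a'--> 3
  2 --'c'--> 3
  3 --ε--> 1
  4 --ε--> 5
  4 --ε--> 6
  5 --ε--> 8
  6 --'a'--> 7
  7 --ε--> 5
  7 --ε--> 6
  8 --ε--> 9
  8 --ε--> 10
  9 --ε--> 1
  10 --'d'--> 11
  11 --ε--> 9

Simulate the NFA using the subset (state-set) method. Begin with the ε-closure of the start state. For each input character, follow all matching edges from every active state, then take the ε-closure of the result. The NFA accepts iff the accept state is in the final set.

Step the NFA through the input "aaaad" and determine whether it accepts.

initial (ε-close {0}): {0,1,2,4,5,6,8,9,10}
'a' @ 1: {1,3,5,6,7,8,9,10}  [accepting]
'a' @ 2: {1,5,6,7,8,9,10}  [accepting]
'a' @ 3: {1,5,6,7,8,9,10}  [accepting]
'a' @ 4: {1,5,6,7,8,9,10}  [accepting]
'd' @ 5: {1,9,11}  [accepting]
final: {1,9,11}; accept 1 in set

Answer: ACCEPT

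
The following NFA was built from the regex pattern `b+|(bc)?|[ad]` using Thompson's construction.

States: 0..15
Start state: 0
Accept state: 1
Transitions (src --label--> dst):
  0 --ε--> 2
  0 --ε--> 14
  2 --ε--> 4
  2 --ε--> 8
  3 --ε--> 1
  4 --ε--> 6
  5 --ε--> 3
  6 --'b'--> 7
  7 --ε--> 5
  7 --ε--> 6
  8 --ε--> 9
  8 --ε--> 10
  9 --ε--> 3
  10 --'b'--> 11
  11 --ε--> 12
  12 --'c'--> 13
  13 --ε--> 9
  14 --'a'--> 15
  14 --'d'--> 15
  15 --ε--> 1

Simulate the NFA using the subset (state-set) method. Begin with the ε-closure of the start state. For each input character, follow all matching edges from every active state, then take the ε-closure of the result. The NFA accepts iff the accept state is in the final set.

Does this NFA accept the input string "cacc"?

start: ε-closure({0}) = {0,1,2,3,4,6,8,9,10,14}
'c' @ 1: {}  — no active states
rest 'acc' ignored (set empty)
after full input: {}  (accept=1 not in)

Answer: REJECT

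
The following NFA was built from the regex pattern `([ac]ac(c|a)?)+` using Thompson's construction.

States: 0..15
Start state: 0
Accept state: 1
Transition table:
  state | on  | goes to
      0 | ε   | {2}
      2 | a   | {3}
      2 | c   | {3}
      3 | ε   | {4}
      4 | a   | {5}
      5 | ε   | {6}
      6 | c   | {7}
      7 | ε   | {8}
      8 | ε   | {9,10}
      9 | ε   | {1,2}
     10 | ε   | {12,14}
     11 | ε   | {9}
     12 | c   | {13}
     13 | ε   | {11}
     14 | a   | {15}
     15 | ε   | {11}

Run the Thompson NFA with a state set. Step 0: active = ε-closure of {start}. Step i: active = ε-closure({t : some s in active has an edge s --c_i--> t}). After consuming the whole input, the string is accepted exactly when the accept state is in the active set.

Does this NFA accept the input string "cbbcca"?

initial (ε-close {0}): {0,2}
'c' @ 1: {3,4}
'b' @ 2: {}  — no active states
rest 'bcca' ignored (set empty)
after full input: {}  (accept=1 not in)

Answer: REJECT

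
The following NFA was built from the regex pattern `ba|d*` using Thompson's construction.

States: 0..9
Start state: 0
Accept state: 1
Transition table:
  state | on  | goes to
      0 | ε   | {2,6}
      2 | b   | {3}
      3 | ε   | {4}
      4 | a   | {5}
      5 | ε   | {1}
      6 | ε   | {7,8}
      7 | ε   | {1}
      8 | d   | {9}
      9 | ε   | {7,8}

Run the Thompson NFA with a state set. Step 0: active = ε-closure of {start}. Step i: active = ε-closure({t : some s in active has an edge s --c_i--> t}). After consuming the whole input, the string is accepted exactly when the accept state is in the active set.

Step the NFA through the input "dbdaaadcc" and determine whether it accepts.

Answer: REJECT

Trace:
S₀ = ε-closure({0}) = {0,1,2,6,7,8}
'd' @ 1: {1,7,8,9}  ✓accept
'b' @ 2: {}  — no active states
rest 'daaadcc' ignored (set empty)
end set {} — state 1 not in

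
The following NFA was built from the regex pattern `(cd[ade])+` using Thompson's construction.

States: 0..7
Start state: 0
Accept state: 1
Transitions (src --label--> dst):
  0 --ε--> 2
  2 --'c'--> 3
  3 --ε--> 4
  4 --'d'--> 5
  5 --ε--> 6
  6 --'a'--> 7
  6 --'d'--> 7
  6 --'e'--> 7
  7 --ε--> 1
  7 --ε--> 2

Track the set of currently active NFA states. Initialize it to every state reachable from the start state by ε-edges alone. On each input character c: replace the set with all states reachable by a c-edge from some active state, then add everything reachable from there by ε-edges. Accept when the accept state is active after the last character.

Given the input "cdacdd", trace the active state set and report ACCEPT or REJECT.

initial (ε-close {0}): {0,2}
'c' @ 1: {3,4}
'd' @ 2: {5,6}
'a' @ 3: {1,2,7}  (accept∈set)
'c' @ 4: {3,4}
'd' @ 5: {5,6}
'd' @ 6: {1,2,7}  (accept∈set)
end set {1,2,7} — state 1 in

Answer: ACCEPT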